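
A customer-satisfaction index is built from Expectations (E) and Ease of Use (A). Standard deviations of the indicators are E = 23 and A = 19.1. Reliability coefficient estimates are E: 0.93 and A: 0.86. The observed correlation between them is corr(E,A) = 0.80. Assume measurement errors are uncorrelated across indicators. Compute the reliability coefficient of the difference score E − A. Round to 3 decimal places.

0.539

Var(E−A) = 23² + 19.1² − 2·23·19.1·0.80 = 893.81 − 702.88 = 190.93.
Because errors are independent across components, Cov(Tᵢ,Tⱼ) = Cov(Xᵢ,Xⱼ); the off-diagonal part of the true-score variance is the same as above.
True-score variance = [23²·0.93 + 19.1²·0.86] − 702.88 = 805.707 − 702.88 = 102.827.
Reliability = 102.827 / 190.93 = 0.539.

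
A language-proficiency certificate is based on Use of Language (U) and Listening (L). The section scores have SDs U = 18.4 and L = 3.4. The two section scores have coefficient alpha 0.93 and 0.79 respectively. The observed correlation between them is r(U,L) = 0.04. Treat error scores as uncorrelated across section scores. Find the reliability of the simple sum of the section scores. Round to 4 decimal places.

0.9264

Var(U+L) = 18.4² + 3.4² + 2·[18.4·3.4·0.04] = 350.12 + 5.0048 = 355.125.
With uncorrelated errors the cross-covariances are all true-score covariance, so they carry over unchanged; only the diagonal terms shrink to ρᵢσᵢ².
True-score variance = [18.4²·0.93 + 3.4²·0.79] + 5.0048 = 323.993 + 5.0048 = 328.998.
Reliability = 328.998 / 355.125 = 0.9264.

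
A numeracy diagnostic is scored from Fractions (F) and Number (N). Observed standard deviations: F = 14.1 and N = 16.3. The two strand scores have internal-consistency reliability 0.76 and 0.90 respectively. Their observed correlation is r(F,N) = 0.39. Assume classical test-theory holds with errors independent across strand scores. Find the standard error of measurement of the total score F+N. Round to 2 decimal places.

Var(total) = 464.5 + 179.267 = 643.767.
True-score variance = 390.217 + 179.267 = 569.484, so reliability = 0.8846.
Error variance = 643.767 − 569.484 = 74.2834; SEM = √74.2834 = 8.62.

8.62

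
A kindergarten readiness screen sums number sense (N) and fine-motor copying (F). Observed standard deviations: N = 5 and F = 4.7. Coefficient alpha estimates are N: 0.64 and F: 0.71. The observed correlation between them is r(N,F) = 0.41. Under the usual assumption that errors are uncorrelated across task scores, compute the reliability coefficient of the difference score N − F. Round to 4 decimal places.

Var(N−F) = 5² + 4.7² − 2·5·4.7·0.41 = 47.09 − 19.27 = 27.82.
Because errors are independent across components, Cov(Tᵢ,Tⱼ) = Cov(Xᵢ,Xⱼ); the off-diagonal part of the true-score variance is the same as above.
True-score variance = [5²·0.64 + 4.7²·0.71] − 19.27 = 31.6839 − 19.27 = 12.4139.
Reliability = 12.4139 / 27.82 = 0.4462.

0.4462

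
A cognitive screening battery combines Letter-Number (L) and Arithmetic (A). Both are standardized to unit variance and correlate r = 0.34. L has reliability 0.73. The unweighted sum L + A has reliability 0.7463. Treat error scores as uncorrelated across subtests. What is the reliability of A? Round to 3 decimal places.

Var(L+A) = 2 + 2·0.34 = 2.680.
True-score variance = ρ_L + ρ_A + 2·0.34, so 0.7463 = (0.73 + ρ_A + 0.68) / 2.680.
ρ_A = 0.7463·2.680 − 0.73 − 0.68 = 0.590.

0.590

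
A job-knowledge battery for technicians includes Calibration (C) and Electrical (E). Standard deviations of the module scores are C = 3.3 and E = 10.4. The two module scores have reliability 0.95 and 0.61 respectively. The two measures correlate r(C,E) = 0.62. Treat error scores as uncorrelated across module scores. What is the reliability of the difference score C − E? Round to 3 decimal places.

0.441

Var(C−E) = 3.3² + 10.4² − 2·3.3·10.4·0.62 = 119.05 − 42.5568 = 76.4932.
With uncorrelated errors the cross-covariances are all true-score covariance, so they carry over unchanged; only the diagonal terms shrink to ρᵢσᵢ².
True-score variance = [3.3²·0.95 + 10.4²·0.61] − 42.5568 = 76.3231 − 42.5568 = 33.7663.
Reliability = 33.7663 / 76.4932 = 0.441.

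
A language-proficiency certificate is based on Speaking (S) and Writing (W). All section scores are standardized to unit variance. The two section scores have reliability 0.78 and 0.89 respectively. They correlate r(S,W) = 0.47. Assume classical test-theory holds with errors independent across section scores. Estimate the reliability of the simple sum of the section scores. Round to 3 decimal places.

0.888

Var(S+W) = 2 + 2·[0.47] = 2 + 0.94 = 2.94.
With uncorrelated errors the cross-covariances are all true-score covariance, so they carry over unchanged; only the diagonal terms shrink to ρᵢσᵢ².
True-score variance = [0.78 + 0.89] + 0.94 = 1.67 + 0.94 = 2.61.
Reliability = 2.61 / 2.94 = 0.888.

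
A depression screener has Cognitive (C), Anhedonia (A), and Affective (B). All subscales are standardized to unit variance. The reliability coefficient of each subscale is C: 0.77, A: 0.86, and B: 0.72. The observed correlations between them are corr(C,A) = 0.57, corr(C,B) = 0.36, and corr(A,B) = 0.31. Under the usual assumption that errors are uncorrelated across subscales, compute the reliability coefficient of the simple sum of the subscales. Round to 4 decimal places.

Var(C+A+B) = 3 + 2·[0.57 + 0.36 + 0.31] = 3 + 2.48 = 5.48.
Under uncorrelated errors the observed covariances equal the true-score covariances, so only the own-variance terms attenuate.
True-score variance = [0.77 + 0.86 + 0.72] + 2.48 = 2.35 + 2.48 = 4.83.
Reliability = 4.83 / 5.48 = 0.8814.

0.8814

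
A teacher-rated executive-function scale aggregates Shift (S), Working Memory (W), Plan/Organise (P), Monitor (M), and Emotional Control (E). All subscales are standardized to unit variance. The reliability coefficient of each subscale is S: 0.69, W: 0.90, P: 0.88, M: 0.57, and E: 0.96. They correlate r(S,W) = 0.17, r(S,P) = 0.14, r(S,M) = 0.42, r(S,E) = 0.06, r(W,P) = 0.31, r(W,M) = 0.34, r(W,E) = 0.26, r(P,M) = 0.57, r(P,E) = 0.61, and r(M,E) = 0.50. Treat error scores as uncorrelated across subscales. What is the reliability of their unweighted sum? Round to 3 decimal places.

Var(S+W+P+M+E) = 5 + 2·[0.17 + 0.14 + 0.42 + 0.06 + 0.31 + 0.34 + 0.26 + 0.57 + 0.61 + 0.50] = 5 + 6.76 = 11.76.
Because errors are independent across components, Cov(Tᵢ,Tⱼ) = Cov(Xᵢ,Xⱼ); the off-diagonal part of the true-score variance is the same as above.
True-score variance = [0.69 + 0.90 + 0.88 + 0.57 + 0.96] + 6.76 = 4 + 6.76 = 10.76.
Reliability = 10.76 / 11.76 = 0.915.

0.915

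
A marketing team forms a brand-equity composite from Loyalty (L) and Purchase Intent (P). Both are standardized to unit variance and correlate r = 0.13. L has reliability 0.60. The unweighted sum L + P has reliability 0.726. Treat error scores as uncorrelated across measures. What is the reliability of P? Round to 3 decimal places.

Var(L+P) = 2 + 2·0.13 = 2.260.
True-score variance = ρ_L + ρ_P + 2·0.13, so 0.726 = (0.60 + ρ_P + 0.26) / 2.260.
ρ_P = 0.726·2.260 − 0.60 − 0.26 = 0.781.

0.781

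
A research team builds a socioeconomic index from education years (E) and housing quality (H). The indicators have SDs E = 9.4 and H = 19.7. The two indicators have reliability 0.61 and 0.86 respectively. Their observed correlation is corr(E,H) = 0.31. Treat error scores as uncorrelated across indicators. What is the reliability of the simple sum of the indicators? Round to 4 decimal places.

0.8498

Var(E+H) = 9.4² + 19.7² + 2·[9.4·19.7·0.31] = 476.45 + 114.812 = 591.262.
With uncorrelated errors the cross-covariances are all true-score covariance, so they carry over unchanged; only the diagonal terms shrink to ρᵢσᵢ².
True-score variance = [9.4²·0.61 + 19.7²·0.86] + 114.812 = 387.657 + 114.812 = 502.469.
Reliability = 502.469 / 591.262 = 0.8498.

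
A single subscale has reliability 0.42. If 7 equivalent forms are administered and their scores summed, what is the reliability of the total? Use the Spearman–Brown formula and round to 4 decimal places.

0.8352

ρ_k = kρ / (1 + (k−1)ρ) = 7·0.42 / (1 + 6·0.42) = 2.940 / 3.520 = 0.8352.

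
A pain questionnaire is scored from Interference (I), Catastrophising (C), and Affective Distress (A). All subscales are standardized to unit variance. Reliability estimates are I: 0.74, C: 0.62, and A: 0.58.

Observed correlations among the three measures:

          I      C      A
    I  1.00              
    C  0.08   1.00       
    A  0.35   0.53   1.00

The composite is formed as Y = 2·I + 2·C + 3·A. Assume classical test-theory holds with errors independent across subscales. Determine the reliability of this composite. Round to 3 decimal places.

Var(Y) = 2² + 2² + 3² + 2·[4·0.08 + 6·0.35 + 6·0.53] = 17 + 11.2 = 28.2.
Under uncorrelated errors the observed covariances equal the true-score covariances, so only the own-variance terms attenuate.
True-score variance = [2²·0.74 + 2²·0.62 + 3²·0.58] + 11.2 = 10.66 + 11.2 = 21.86.
Reliability = 21.86 / 28.2 = 0.775.

0.775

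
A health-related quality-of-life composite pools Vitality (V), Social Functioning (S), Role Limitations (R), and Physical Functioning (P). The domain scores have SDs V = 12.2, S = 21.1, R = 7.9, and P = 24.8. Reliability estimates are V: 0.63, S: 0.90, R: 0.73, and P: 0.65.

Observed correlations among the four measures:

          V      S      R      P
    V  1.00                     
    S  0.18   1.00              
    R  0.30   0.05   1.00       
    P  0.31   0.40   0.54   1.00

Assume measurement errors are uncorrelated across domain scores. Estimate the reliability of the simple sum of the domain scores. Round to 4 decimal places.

Var(V+S+R+P) = 12.2² + 21.1² + 7.9² + 24.8² + 2·[12.2·21.1·0.18 + 12.2·7.9·0.30 + 12.2·24.8·0.31 + 21.1·7.9·0.05 + 21.1·24.8·0.40 + 7.9·24.8·0.54] = 1271.5 + 984.973 = 2256.47.
Because errors are independent across components, Cov(Tᵢ,Tⱼ) = Cov(Xᵢ,Xⱼ); the off-diagonal part of the true-score variance is the same as above.
True-score variance = [12.2²·0.63 + 21.1²·0.90 + 7.9²·0.73 + 24.8²·0.65] + 984.973 = 939.794 + 984.973 = 1924.77.
Reliability = 1924.77 / 2256.47 = 0.8530.

0.8530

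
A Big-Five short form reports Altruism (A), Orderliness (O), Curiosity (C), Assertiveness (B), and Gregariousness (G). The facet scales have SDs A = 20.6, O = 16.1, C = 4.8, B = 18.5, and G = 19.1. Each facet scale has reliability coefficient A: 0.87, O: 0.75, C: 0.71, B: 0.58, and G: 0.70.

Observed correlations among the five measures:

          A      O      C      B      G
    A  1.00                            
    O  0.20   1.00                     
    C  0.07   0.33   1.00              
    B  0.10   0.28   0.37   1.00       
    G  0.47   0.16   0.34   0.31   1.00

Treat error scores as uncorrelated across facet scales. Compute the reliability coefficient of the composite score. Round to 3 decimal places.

0.858

Var(A+O+C+B+G) = 20.6² + 16.1² + 4.8² + 18.5² + 19.1² + 2·[20.6·16.1·0.20 + 20.6·4.8·0.07 + 20.6·18.5·0.10 + 20.6·19.1·0.47 + 16.1·4.8·0.33 + 16.1·18.5·0.28 + 16.1·19.1·0.16 + 4.8·18.5·0.37 + 4.8·19.1·0.34 + 18.5·19.1·0.31] = 1413.67 + 1255.92 = 2669.59.
With uncorrelated errors the cross-covariances are all true-score covariance, so they carry over unchanged; only the diagonal terms shrink to ρᵢσᵢ².
True-score variance = [20.6²·0.87 + 16.1²·0.75 + 4.8²·0.71 + 18.5²·0.58 + 19.1²·0.70] + 1255.92 = 1033.83 + 1255.92 = 2289.75.
Reliability = 2289.75 / 2669.59 = 0.858.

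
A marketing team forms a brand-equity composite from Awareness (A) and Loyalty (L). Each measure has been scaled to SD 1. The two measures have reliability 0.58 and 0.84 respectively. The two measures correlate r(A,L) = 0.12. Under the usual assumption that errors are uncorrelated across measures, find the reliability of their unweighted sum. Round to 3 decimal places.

0.741

Var(A+L) = 2 + 2·[0.12] = 2 + 0.24 = 2.24.
With uncorrelated errors the cross-covariances are all true-score covariance, so they carry over unchanged; only the diagonal terms shrink to ρᵢσᵢ².
True-score variance = [0.58 + 0.84] + 0.24 = 1.42 + 0.24 = 1.66.
Reliability = 1.66 / 2.24 = 0.741.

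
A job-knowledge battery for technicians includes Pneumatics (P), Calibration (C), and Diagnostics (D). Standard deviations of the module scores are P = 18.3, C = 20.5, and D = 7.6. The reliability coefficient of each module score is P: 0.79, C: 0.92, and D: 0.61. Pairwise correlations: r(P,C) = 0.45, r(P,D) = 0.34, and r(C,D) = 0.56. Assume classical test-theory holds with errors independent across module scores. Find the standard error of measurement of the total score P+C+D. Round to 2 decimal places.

Var(total) = 812.9 + 606.705 = 1419.61.
True-score variance = 686.427 + 606.705 = 1293.13, so reliability = 0.9109.
Error variance = 1419.61 − 1293.13 = 126.473; SEM = √126.473 = 11.25.

11.25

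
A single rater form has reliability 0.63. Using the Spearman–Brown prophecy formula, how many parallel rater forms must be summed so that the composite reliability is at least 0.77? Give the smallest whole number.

k ≥ ρ*(1−ρ₁)/(ρ₁(1−ρ*)) = 0.77·0.37 / (0.63·0.23) = 1.966.
Smallest integer k = 2.

2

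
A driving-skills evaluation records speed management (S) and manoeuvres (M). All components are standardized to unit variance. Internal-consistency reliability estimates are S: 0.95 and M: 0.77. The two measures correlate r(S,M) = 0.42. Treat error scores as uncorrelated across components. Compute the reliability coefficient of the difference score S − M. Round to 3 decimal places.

Var(S−M) = 1 + 1 − 2·0.42 = 2 − 0.84 = 1.16.
Because errors are independent across components, Cov(Tᵢ,Tⱼ) = Cov(Xᵢ,Xⱼ); the off-diagonal part of the true-score variance is the same as above.
True-score variance = [0.95 + 0.77] − 0.84 = 1.72 − 0.84 = 0.88.
Reliability = 0.88 / 1.16 = 0.759.

0.759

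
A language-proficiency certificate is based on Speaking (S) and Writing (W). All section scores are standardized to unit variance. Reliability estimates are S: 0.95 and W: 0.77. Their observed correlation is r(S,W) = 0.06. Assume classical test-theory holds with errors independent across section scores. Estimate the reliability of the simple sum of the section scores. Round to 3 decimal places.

Var(S+W) = 2 + 2·[0.06] = 2 + 0.12 = 2.12.
Under uncorrelated errors the observed covariances equal the true-score covariances, so only the own-variance terms attenuate.
True-score variance = [0.95 + 0.77] + 0.12 = 1.72 + 0.12 = 1.84.
Reliability = 1.84 / 2.12 = 0.868.

0.868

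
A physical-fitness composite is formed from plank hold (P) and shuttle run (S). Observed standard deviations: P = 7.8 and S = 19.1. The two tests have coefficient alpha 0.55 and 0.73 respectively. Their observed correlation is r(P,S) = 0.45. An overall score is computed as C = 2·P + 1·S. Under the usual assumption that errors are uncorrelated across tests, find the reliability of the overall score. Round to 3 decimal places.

Var(C) = 2²·7.8² + 19.1² + 2·[2·7.8·19.1·0.45] = 608.17 + 268.164 = 876.334.
Because errors are independent across components, Cov(Tᵢ,Tⱼ) = Cov(Xᵢ,Xⱼ); the off-diagonal part of the true-score variance is the same as above.
True-score variance = [2²·7.8²·0.55 + 19.1²·0.73] + 268.164 = 400.159 + 268.164 = 668.323.
Reliability = 668.323 / 876.334 = 0.763.

0.763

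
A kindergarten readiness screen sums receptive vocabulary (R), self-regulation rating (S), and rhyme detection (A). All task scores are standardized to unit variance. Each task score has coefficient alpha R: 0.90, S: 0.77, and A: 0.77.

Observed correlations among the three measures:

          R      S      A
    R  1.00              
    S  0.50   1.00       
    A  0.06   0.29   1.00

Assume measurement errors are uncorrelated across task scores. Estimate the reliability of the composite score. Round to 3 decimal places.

Var(R+S+A) = 3 + 2·[0.50 + 0.06 + 0.29] = 3 + 1.7 = 4.7.
Because errors are independent across components, Cov(Tᵢ,Tⱼ) = Cov(Xᵢ,Xⱼ); the off-diagonal part of the true-score variance is the same as above.
True-score variance = [0.90 + 0.77 + 0.77] + 1.7 = 2.44 + 1.7 = 4.14.
Reliability = 4.14 / 4.7 = 0.881.

0.881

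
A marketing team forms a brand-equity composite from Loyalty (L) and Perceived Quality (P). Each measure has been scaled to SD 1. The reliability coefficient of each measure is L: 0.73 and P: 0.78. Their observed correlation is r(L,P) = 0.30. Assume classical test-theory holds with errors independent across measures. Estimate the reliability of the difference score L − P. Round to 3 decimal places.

Var(L−P) = 1 + 1 − 2·0.30 = 2 − 0.6 = 1.4.
Under uncorrelated errors the observed covariances equal the true-score covariances, so only the own-variance terms attenuate.
True-score variance = [0.73 + 0.78] − 0.6 = 1.51 − 0.6 = 0.91.
Reliability = 0.91 / 1.4 = 0.650.

0.650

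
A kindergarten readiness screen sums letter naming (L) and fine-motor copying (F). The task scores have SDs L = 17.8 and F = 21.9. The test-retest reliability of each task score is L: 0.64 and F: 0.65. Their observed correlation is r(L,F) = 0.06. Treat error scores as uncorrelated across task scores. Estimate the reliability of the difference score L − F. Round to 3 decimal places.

0.624

Var(L−F) = 17.8² + 21.9² − 2·17.8·21.9·0.06 = 796.45 − 46.7784 = 749.672.
Because errors are independent across components, Cov(Tᵢ,Tⱼ) = Cov(Xᵢ,Xⱼ); the off-diagonal part of the true-score variance is the same as above.
True-score variance = [17.8²·0.64 + 21.9²·0.65] − 46.7784 = 514.524 − 46.7784 = 467.746.
Reliability = 467.746 / 749.672 = 0.624.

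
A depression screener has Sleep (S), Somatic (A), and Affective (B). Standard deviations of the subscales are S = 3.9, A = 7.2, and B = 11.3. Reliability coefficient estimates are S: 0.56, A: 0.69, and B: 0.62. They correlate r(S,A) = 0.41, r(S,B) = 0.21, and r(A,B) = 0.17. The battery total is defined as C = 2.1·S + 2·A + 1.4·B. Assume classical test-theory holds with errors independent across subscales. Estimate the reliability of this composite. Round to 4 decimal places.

0.7492

Var(C) = 2.1²·3.9² + 2²·7.2² + 1.4²·11.3² + 2·[4.2·3.9·7.2·0.41 + 2.94·3.9·11.3·0.21 + 2.8·7.2·11.3·0.17] = 524.708 + 228.58 = 753.288.
With uncorrelated errors the cross-covariances are all true-score covariance, so they carry over unchanged; only the diagonal terms shrink to ρᵢσᵢ².
True-score variance = [2.1²·3.9²·0.56 + 2²·7.2²·0.69 + 1.4²·11.3²·0.62] + 228.58 = 335.81 + 228.58 = 564.39.
Reliability = 564.39 / 753.288 = 0.7492.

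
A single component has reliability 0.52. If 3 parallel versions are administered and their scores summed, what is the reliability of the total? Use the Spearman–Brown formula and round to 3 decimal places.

ρ_k = kρ / (1 + (k−1)ρ) = 3·0.52 / (1 + 2·0.52) = 1.560 / 2.040 = 0.765.

0.765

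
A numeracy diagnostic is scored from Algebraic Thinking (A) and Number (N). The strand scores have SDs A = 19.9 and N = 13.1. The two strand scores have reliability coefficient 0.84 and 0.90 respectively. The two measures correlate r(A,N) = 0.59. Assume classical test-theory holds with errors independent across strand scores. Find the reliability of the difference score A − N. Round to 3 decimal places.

Var(A−N) = 19.9² + 13.1² − 2·19.9·13.1·0.59 = 567.62 − 307.614 = 260.006.
Under uncorrelated errors the observed covariances equal the true-score covariances, so only the own-variance terms attenuate.
True-score variance = [19.9²·0.84 + 13.1²·0.90] − 307.614 = 487.097 − 307.614 = 179.483.
Reliability = 179.483 / 260.006 = 0.690.

0.690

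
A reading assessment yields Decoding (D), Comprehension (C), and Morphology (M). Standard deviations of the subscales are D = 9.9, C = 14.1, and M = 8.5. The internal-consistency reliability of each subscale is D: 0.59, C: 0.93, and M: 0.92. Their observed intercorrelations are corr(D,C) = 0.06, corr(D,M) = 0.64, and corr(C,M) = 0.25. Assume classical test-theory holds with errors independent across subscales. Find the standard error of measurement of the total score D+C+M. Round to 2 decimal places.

Var(total) = 369.07 + 184.388 = 553.458.
True-score variance = 309.189 + 184.388 = 493.577, so reliability = 0.8918.
Error variance = 553.458 − 493.577 = 59.8808; SEM = √59.8808 = 7.74.

7.74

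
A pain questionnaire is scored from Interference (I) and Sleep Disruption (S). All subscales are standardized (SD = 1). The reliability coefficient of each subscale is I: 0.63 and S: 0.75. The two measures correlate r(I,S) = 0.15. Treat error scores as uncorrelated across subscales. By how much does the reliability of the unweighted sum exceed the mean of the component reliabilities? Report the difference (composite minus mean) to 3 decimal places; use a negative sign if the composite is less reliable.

0.040

Var(sum) = 2 + 0.3 = 2.3; true-score variance = 1.38 + 0.3 = 1.68; composite reliability = 0.7304.
Mean component reliability = 0.6900.
Difference = 0.7304 − 0.6900 = 0.040.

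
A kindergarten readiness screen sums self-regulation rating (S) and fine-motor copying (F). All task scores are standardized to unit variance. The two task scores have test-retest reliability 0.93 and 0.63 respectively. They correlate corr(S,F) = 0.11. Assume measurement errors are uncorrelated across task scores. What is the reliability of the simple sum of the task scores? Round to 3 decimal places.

0.802

Var(S+F) = 2 + 2·[0.11] = 2 + 0.22 = 2.22.
Under uncorrelated errors the observed covariances equal the true-score covariances, so only the own-variance terms attenuate.
True-score variance = [0.93 + 0.63] + 0.22 = 1.56 + 0.22 = 1.78.
Reliability = 1.78 / 2.22 = 0.802.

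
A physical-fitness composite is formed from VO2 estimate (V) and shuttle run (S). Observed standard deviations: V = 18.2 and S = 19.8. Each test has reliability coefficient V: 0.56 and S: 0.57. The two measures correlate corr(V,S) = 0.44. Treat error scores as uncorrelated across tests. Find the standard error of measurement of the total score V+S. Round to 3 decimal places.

Var(total) = 723.28 + 317.117 = 1040.4.
True-score variance = 408.957 + 317.117 = 726.074, so reliability = 0.6979.
Error variance = 1040.4 − 726.074 = 314.323; SEM = √314.323 = 17.729.

17.729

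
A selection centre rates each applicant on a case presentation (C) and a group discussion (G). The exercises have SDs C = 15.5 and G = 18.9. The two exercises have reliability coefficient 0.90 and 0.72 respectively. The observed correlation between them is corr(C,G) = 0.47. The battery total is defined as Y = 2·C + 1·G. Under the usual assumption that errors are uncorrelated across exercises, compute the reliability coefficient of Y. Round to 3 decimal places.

Var(Y) = 2²·15.5² + 18.9² + 2·[2·15.5·18.9·0.47] = 1318.21 + 550.746 = 1868.96.
With uncorrelated errors the cross-covariances are all true-score covariance, so they carry over unchanged; only the diagonal terms shrink to ρᵢσᵢ².
True-score variance = [2²·15.5²·0.90 + 18.9²·0.72] + 550.746 = 1122.09 + 550.746 = 1672.84.
Reliability = 1672.84 / 1868.96 = 0.895.

0.895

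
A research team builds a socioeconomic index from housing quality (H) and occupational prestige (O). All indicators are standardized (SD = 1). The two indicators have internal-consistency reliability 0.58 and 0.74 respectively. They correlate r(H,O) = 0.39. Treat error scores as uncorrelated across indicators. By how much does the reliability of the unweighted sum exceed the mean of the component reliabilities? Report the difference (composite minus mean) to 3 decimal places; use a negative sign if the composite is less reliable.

0.095

Var(sum) = 2 + 0.78 = 2.78; true-score variance = 1.32 + 0.78 = 2.1; composite reliability = 0.7554.
Mean component reliability = 0.6600.
Difference = 0.7554 − 0.6600 = 0.095.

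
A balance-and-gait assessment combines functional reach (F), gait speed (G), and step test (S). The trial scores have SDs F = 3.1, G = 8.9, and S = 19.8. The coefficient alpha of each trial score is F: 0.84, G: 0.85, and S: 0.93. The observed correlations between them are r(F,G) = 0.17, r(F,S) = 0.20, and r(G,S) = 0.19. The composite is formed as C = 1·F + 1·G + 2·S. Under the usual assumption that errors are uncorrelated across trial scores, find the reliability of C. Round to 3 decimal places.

0.933

Var(C) = 3.1² + 8.9² + 2²·19.8² + 2·[3.1·8.9·0.17 + 2·3.1·19.8·0.20 + 2·8.9·19.8·0.19] = 1656.98 + 192.412 = 1849.39.
With uncorrelated errors the cross-covariances are all true-score covariance, so they carry over unchanged; only the diagonal terms shrink to ρᵢσᵢ².
True-score variance = [3.1²·0.84 + 8.9²·0.85 + 2²·19.8²·0.93] + 192.412 = 1533.79 + 192.412 = 1726.2.
Reliability = 1726.2 / 1849.39 = 0.933.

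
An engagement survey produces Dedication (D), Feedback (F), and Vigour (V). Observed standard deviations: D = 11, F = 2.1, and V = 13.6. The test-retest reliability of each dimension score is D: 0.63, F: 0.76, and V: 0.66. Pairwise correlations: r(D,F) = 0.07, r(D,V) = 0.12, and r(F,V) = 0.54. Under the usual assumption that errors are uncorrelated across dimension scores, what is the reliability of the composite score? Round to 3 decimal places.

Var(D+F+V) = 11² + 2.1² + 13.6² + 2·[11·2.1·0.07 + 11·13.6·0.12 + 2.1·13.6·0.54] = 310.37 + 69.9828 = 380.353.
With uncorrelated errors the cross-covariances are all true-score covariance, so they carry over unchanged; only the diagonal terms shrink to ρᵢσᵢ².
True-score variance = [11²·0.63 + 2.1²·0.76 + 13.6²·0.66] + 69.9828 = 201.655 + 69.9828 = 271.638.
Reliability = 271.638 / 380.353 = 0.714.

0.714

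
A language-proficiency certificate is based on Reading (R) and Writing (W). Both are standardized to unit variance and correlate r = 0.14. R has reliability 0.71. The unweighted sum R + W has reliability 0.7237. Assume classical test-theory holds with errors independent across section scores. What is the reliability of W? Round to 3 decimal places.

Var(R+W) = 2 + 2·0.14 = 2.280.
True-score variance = ρ_R + ρ_W + 2·0.14, so 0.7237 = (0.71 + ρ_W + 0.28) / 2.280.
ρ_W = 0.7237·2.280 − 0.71 − 0.28 = 0.660.

0.660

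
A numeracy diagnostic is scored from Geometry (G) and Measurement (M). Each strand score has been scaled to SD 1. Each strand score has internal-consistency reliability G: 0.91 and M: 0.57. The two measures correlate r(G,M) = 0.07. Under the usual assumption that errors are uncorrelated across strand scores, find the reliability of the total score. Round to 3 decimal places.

Var(G+M) = 2 + 2·[0.07] = 2 + 0.14 = 2.14.
Because errors are independent across components, Cov(Tᵢ,Tⱼ) = Cov(Xᵢ,Xⱼ); the off-diagonal part of the true-score variance is the same as above.
True-score variance = [0.91 + 0.57] + 0.14 = 1.48 + 0.14 = 1.62.
Reliability = 1.62 / 2.14 = 0.757.

0.757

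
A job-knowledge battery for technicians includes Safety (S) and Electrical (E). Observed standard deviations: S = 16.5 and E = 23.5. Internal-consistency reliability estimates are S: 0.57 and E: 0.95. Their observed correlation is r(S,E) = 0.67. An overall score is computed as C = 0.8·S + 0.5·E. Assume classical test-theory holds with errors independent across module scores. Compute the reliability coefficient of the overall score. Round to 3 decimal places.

0.843

Var(C) = 0.8²·16.5² + 0.5²·23.5² + 2·[0.4·16.5·23.5·0.67] = 312.303 + 207.834 = 520.137.
Under uncorrelated errors the observed covariances equal the true-score covariances, so only the own-variance terms attenuate.
True-score variance = [0.8²·16.5²·0.57 + 0.5²·23.5²·0.95] + 207.834 = 230.476 + 207.834 = 438.31.
Reliability = 438.31 / 520.137 = 0.843.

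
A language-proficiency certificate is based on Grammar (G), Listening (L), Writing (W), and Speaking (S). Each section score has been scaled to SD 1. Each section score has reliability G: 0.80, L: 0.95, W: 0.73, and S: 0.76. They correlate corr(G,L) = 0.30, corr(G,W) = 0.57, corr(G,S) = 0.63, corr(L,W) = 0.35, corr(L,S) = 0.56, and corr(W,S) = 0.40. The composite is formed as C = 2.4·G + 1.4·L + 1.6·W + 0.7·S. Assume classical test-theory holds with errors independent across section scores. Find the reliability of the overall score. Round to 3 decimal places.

Var(C) = 2.4² + 1.4² + 1.6² + 0.7² + 2·[3.36·0.30 + 3.84·0.57 + 1.68·0.63 + 2.24·0.35 + 0.98·0.56 + 1.12·0.40] = 10.77 + 12.072 = 22.842.
Because errors are independent across components, Cov(Tᵢ,Tⱼ) = Cov(Xᵢ,Xⱼ); the off-diagonal part of the true-score variance is the same as above.
True-score variance = [2.4²·0.80 + 1.4²·0.95 + 1.6²·0.73 + 0.7²·0.76] + 12.072 = 8.7112 + 12.072 = 20.7832.
Reliability = 20.7832 / 22.842 = 0.910.

0.910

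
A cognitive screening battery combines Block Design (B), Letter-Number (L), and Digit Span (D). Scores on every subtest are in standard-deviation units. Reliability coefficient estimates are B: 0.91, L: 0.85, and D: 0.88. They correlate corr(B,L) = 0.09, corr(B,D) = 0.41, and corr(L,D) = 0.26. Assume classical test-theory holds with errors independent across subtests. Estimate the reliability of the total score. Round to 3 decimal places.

0.920

Var(B+L+D) = 3 + 2·[0.09 + 0.41 + 0.26] = 3 + 1.52 = 4.52.
With uncorrelated errors the cross-covariances are all true-score covariance, so they carry over unchanged; only the diagonal terms shrink to ρᵢσᵢ².
True-score variance = [0.91 + 0.85 + 0.88] + 1.52 = 2.64 + 1.52 = 4.16.
Reliability = 4.16 / 4.52 = 0.920.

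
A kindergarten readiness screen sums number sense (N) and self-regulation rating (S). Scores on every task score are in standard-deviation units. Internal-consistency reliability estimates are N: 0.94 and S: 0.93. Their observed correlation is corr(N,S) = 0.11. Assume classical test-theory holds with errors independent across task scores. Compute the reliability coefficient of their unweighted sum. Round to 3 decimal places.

Var(N+S) = 2 + 2·[0.11] = 2 + 0.22 = 2.22.
With uncorrelated errors the cross-covariances are all true-score covariance, so they carry over unchanged; only the diagonal terms shrink to ρᵢσᵢ².
True-score variance = [0.94 + 0.93] + 0.22 = 1.87 + 0.22 = 2.09.
Reliability = 2.09 / 2.22 = 0.941.

0.941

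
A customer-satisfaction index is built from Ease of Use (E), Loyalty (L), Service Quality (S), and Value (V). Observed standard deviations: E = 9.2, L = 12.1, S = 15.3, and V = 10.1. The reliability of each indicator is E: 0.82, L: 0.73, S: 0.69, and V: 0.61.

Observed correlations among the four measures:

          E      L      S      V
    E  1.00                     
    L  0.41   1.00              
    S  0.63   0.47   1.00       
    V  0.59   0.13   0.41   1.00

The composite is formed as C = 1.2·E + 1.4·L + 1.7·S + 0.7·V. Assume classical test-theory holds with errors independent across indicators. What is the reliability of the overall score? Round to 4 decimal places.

Var(C) = 1.2²·9.2² + 1.4²·12.1² + 1.7²·15.3² + 0.7²·10.1² + 2·[1.68·9.2·12.1·0.41 + 2.04·9.2·15.3·0.63 + 0.84·9.2·10.1·0.59 + 2.38·12.1·15.3·0.47 + 0.98·12.1·10.1·0.13 + 1.19·15.3·10.1·0.41] = 1135.35 + 1203.37 = 2338.72.
Because errors are independent across components, Cov(Tᵢ,Tⱼ) = Cov(Xᵢ,Xⱼ); the off-diagonal part of the true-score variance is the same as above.
True-score variance = [1.2²·9.2²·0.82 + 1.4²·12.1²·0.73 + 1.7²·15.3²·0.69 + 0.7²·10.1²·0.61] + 1203.37 = 806.716 + 1203.37 = 2010.08.
Reliability = 2010.08 / 2338.72 = 0.8595.

0.8595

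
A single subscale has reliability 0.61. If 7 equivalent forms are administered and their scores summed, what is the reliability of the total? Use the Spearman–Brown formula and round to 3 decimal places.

0.916

ρ_k = kρ / (1 + (k−1)ρ) = 7·0.61 / (1 + 6·0.61) = 4.270 / 4.660 = 0.916.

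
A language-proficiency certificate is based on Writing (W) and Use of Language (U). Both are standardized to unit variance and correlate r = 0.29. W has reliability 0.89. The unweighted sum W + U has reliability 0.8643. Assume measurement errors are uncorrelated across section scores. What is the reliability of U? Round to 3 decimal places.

Var(W+U) = 2 + 2·0.29 = 2.580.
True-score variance = ρ_W + ρ_U + 2·0.29, so 0.8643 = (0.89 + ρ_U + 0.58) / 2.580.
ρ_U = 0.8643·2.580 − 0.89 − 0.58 = 0.760.

0.760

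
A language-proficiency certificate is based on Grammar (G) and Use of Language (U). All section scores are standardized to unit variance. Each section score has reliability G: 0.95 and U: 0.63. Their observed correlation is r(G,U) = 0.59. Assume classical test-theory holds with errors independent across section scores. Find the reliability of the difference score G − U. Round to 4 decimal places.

0.4878

Var(G−U) = 1 + 1 − 2·0.59 = 2 − 1.18 = 0.82.
With uncorrelated errors the cross-covariances are all true-score covariance, so they carry over unchanged; only the diagonal terms shrink to ρᵢσᵢ².
True-score variance = [0.95 + 0.63] − 1.18 = 1.58 − 1.18 = 0.4.
Reliability = 0.4 / 0.82 = 0.4878.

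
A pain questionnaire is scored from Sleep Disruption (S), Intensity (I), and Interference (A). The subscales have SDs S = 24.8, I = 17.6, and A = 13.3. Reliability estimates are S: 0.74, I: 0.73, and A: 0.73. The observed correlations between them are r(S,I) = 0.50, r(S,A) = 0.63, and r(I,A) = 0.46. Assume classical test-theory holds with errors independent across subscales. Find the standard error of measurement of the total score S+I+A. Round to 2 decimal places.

Var(total) = 1101.69 + 1067.43 = 2169.12.
True-score variance = 810.384 + 1067.43 = 1877.82, so reliability = 0.8657.
Error variance = 2169.12 − 1877.82 = 291.306; SEM = √291.306 = 17.07.

17.07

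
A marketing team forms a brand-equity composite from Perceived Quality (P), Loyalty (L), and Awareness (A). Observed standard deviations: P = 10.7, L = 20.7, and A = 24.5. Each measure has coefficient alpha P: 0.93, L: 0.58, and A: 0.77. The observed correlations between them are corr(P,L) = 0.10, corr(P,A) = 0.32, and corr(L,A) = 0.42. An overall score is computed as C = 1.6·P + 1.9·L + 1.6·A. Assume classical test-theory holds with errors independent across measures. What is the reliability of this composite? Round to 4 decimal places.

0.8045

Var(C) = 1.6²·10.7² + 1.9²·20.7² + 1.6²·24.5² + 2·[3.04·10.7·20.7·0.10 + 2.56·10.7·24.5·0.32 + 3.04·20.7·24.5·0.42] = 3376.58 + 1859.23 = 5235.81.
Under uncorrelated errors the observed covariances equal the true-score covariances, so only the own-variance terms attenuate.
True-score variance = [1.6²·10.7²·0.93 + 1.9²·20.7²·0.58 + 1.6²·24.5²·0.77] + 1859.23 = 2352.96 + 1859.23 = 4212.19.
Reliability = 4212.19 / 5235.81 = 0.8045.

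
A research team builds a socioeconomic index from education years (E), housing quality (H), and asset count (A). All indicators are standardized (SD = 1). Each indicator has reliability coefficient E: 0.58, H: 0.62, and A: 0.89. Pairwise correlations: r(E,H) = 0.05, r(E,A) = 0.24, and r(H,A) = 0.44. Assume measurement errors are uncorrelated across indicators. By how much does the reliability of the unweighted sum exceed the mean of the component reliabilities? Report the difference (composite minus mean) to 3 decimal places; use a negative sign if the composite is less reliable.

0.099

Var(sum) = 3 + 1.46 = 4.46; true-score variance = 2.09 + 1.46 = 3.55; composite reliability = 0.7960.
Mean component reliability = 0.6967.
Difference = 0.7960 − 0.6967 = 0.099.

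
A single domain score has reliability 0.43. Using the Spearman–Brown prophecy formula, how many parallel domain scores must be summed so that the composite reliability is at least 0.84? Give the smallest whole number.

k ≥ ρ*(1−ρ₁)/(ρ₁(1−ρ*)) = 0.84·0.57 / (0.43·0.16) = 6.959.
Smallest integer k = 7.

7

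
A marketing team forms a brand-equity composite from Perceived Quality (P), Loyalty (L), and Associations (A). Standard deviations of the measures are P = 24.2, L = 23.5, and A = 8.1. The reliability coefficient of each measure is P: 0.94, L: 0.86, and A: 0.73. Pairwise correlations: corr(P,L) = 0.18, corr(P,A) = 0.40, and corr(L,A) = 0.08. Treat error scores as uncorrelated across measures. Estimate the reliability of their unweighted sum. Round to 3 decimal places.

0.918

Var(P+L+A) = 24.2² + 23.5² + 8.1² + 2·[24.2·23.5·0.18 + 24.2·8.1·0.40 + 23.5·8.1·0.08] = 1203.5 + 392.004 = 1595.5.
Because errors are independent across components, Cov(Tᵢ,Tⱼ) = Cov(Xᵢ,Xⱼ); the off-diagonal part of the true-score variance is the same as above.
True-score variance = [24.2²·0.94 + 23.5²·0.86 + 8.1²·0.73] + 392.004 = 1073.33 + 392.004 = 1465.34.
Reliability = 1465.34 / 1595.5 = 0.918.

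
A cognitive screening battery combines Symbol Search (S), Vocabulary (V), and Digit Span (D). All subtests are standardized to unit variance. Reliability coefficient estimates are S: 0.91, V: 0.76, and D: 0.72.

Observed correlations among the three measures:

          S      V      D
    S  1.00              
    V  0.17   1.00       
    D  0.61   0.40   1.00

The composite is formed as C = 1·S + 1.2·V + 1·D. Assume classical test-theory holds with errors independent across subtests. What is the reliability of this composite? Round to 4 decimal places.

Var(C) = 1 + 1.2² + 1 + 2·[1.2·0.17 + 0.61 + 1.2·0.40] = 3.44 + 2.588 = 6.028.
Under uncorrelated errors the observed covariances equal the true-score covariances, so only the own-variance terms attenuate.
True-score variance = [0.91 + 1.2²·0.76 + 0.72] + 2.588 = 2.7244 + 2.588 = 5.3124.
Reliability = 5.3124 / 6.028 = 0.8813.

0.8813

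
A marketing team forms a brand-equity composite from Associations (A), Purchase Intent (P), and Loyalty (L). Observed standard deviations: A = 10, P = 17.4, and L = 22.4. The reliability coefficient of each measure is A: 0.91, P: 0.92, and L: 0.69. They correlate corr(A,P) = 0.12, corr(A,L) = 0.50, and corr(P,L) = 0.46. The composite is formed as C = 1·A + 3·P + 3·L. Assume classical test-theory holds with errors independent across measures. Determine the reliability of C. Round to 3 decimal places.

Var(C) = 10² + 3²·17.4² + 3²·22.4² + 2·[3·10·17.4·0.12 + 3·10·22.4·0.50 + 9·17.4·22.4·0.46] = 7340.68 + 4024.49 = 11365.2.
Under uncorrelated errors the observed covariances equal the true-score covariances, so only the own-variance terms attenuate.
True-score variance = [10²·0.91 + 3²·17.4²·0.92 + 3²·22.4²·0.69] + 4024.49 = 5713.78 + 4024.49 = 9738.28.
Reliability = 9738.28 / 11365.2 = 0.857.

0.857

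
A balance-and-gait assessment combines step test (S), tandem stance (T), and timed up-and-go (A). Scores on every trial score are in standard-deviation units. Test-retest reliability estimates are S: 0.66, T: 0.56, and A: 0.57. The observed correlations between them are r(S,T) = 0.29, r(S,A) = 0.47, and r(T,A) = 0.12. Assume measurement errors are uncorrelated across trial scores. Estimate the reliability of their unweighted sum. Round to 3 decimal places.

Var(S+T+A) = 3 + 2·[0.29 + 0.47 + 0.12] = 3 + 1.76 = 4.76.
Because errors are independent across components, Cov(Tᵢ,Tⱼ) = Cov(Xᵢ,Xⱼ); the off-diagonal part of the true-score variance is the same as above.
True-score variance = [0.66 + 0.56 + 0.57] + 1.76 = 1.79 + 1.76 = 3.55.
Reliability = 3.55 / 4.76 = 0.746.

0.746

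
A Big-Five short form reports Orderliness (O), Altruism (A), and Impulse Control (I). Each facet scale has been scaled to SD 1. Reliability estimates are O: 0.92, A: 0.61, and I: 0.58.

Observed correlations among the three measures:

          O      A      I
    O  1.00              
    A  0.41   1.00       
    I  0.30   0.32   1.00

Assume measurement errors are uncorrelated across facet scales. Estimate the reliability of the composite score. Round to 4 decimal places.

0.8241

Var(O+A+I) = 3 + 2·[0.41 + 0.30 + 0.32] = 3 + 2.06 = 5.06.
With uncorrelated errors the cross-covariances are all true-score covariance, so they carry over unchanged; only the diagonal terms shrink to ρᵢσᵢ².
True-score variance = [0.92 + 0.61 + 0.58] + 2.06 = 2.11 + 2.06 = 4.17.
Reliability = 4.17 / 5.06 = 0.8241.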